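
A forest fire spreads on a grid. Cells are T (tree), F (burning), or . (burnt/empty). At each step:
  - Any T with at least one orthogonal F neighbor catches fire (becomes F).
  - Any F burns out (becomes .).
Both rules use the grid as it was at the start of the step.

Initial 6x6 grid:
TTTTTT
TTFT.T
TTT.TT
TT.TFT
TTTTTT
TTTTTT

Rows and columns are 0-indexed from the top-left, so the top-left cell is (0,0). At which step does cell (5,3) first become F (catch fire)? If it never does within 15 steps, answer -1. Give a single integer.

Step 1: cell (5,3)='T' (+8 fires, +2 burnt)
Step 2: cell (5,3)='T' (+8 fires, +8 burnt)
Step 3: cell (5,3)='F' (+8 fires, +8 burnt)
  -> target ignites at step 3
Step 4: cell (5,3)='.' (+4 fires, +8 burnt)
Step 5: cell (5,3)='.' (+2 fires, +4 burnt)
Step 6: cell (5,3)='.' (+1 fires, +2 burnt)
Step 7: cell (5,3)='.' (+0 fires, +1 burnt)
  fire out at step 7

3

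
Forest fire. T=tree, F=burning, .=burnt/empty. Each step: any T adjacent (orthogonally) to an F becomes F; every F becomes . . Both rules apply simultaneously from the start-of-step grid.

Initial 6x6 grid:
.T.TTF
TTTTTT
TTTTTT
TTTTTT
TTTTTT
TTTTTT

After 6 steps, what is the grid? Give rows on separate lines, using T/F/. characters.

Step 1: 2 trees catch fire, 1 burn out
  .T.TF.
  TTTTTF
  TTTTTT
  TTTTTT
  TTTTTT
  TTTTTT
Step 2: 3 trees catch fire, 2 burn out
  .T.F..
  TTTTF.
  TTTTTF
  TTTTTT
  TTTTTT
  TTTTTT
Step 3: 3 trees catch fire, 3 burn out
  .T....
  TTTF..
  TTTTF.
  TTTTTF
  TTTTTT
  TTTTTT
Step 4: 4 trees catch fire, 3 burn out
  .T....
  TTF...
  TTTF..
  TTTTF.
  TTTTTF
  TTTTTT
Step 5: 5 trees catch fire, 4 burn out
  .T....
  TF....
  TTF...
  TTTF..
  TTTTF.
  TTTTTF
Step 6: 6 trees catch fire, 5 burn out
  .F....
  F.....
  TF....
  TTF...
  TTTF..
  TTTTF.

.F....
F.....
TF....
TTF...
TTTF..
TTTTF.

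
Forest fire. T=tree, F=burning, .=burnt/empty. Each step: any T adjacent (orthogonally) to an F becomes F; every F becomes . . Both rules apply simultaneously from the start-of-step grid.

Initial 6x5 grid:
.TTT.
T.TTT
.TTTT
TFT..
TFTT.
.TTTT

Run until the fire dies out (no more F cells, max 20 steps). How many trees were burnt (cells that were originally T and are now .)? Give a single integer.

Answer: 19

Derivation:
Step 1: +6 fires, +2 burnt (F count now 6)
Step 2: +3 fires, +6 burnt (F count now 3)
Step 3: +3 fires, +3 burnt (F count now 3)
Step 4: +4 fires, +3 burnt (F count now 4)
Step 5: +3 fires, +4 burnt (F count now 3)
Step 6: +0 fires, +3 burnt (F count now 0)
Fire out after step 6
Initially T: 20, now '.': 29
Total burnt (originally-T cells now '.'): 19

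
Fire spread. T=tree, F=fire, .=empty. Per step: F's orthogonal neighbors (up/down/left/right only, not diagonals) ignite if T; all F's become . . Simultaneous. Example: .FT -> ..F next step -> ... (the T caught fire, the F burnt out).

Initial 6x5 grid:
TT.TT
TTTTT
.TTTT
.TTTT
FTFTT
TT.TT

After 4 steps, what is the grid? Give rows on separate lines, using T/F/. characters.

Step 1: 4 trees catch fire, 2 burn out
  TT.TT
  TTTTT
  .TTTT
  .TFTT
  .F.FT
  FT.TT
Step 2: 6 trees catch fire, 4 burn out
  TT.TT
  TTTTT
  .TFTT
  .F.FT
  ....F
  .F.FT
Step 3: 5 trees catch fire, 6 burn out
  TT.TT
  TTFTT
  .F.FT
  ....F
  .....
  ....F
Step 4: 3 trees catch fire, 5 burn out
  TT.TT
  TF.FT
  ....F
  .....
  .....
  .....

TT.TT
TF.FT
....F
.....
.....
.....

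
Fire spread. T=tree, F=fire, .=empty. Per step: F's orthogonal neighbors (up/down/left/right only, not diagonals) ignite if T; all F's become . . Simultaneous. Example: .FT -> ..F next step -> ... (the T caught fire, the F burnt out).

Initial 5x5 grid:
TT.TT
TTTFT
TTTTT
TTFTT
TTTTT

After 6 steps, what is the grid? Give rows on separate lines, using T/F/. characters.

Step 1: 8 trees catch fire, 2 burn out
  TT.FT
  TTF.F
  TTFFT
  TF.FT
  TTFTT
Step 2: 8 trees catch fire, 8 burn out
  TT..F
  TF...
  TF..F
  F...F
  TF.FT
Step 3: 5 trees catch fire, 8 burn out
  TF...
  F....
  F....
  .....
  F...F
Step 4: 1 trees catch fire, 5 burn out
  F....
  .....
  .....
  .....
  .....
Step 5: 0 trees catch fire, 1 burn out
  .....
  .....
  .....
  .....
  .....
Step 6: 0 trees catch fire, 0 burn out
  .....
  .....
  .....
  .....
  .....

.....
.....
.....
.....
.....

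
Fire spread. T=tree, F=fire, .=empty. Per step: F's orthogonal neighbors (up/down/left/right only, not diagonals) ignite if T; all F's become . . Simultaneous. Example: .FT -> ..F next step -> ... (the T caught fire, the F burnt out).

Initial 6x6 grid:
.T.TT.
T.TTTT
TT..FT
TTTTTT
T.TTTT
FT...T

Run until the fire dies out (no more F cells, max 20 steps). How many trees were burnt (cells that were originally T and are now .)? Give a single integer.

Step 1: +5 fires, +2 burnt (F count now 5)
Step 2: +7 fires, +5 burnt (F count now 7)
Step 3: +7 fires, +7 burnt (F count now 7)
Step 4: +4 fires, +7 burnt (F count now 4)
Step 5: +0 fires, +4 burnt (F count now 0)
Fire out after step 5
Initially T: 24, now '.': 35
Total burnt (originally-T cells now '.'): 23

Answer: 23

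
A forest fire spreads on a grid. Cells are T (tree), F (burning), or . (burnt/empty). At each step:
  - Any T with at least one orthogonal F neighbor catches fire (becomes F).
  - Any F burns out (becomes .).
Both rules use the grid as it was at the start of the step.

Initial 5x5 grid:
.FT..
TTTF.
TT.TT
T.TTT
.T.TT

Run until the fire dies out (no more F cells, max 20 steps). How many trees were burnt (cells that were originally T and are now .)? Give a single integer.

Step 1: +4 fires, +2 burnt (F count now 4)
Step 2: +4 fires, +4 burnt (F count now 4)
Step 3: +4 fires, +4 burnt (F count now 4)
Step 4: +2 fires, +4 burnt (F count now 2)
Step 5: +0 fires, +2 burnt (F count now 0)
Fire out after step 5
Initially T: 15, now '.': 24
Total burnt (originally-T cells now '.'): 14

Answer: 14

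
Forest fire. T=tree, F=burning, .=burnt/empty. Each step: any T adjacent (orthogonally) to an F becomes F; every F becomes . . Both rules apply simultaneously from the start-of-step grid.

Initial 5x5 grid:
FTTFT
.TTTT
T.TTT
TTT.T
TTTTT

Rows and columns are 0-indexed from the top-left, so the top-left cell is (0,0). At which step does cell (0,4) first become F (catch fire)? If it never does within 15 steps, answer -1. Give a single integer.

Step 1: cell (0,4)='F' (+4 fires, +2 burnt)
  -> target ignites at step 1
Step 2: cell (0,4)='.' (+4 fires, +4 burnt)
Step 3: cell (0,4)='.' (+2 fires, +4 burnt)
Step 4: cell (0,4)='.' (+2 fires, +2 burnt)
Step 5: cell (0,4)='.' (+3 fires, +2 burnt)
Step 6: cell (0,4)='.' (+3 fires, +3 burnt)
Step 7: cell (0,4)='.' (+2 fires, +3 burnt)
Step 8: cell (0,4)='.' (+0 fires, +2 burnt)
  fire out at step 8

1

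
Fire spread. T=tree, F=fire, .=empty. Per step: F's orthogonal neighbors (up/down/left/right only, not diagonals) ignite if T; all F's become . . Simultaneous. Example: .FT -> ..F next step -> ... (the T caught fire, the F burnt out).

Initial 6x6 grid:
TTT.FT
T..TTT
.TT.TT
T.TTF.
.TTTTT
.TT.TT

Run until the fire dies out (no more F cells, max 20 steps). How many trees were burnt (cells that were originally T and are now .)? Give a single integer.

Answer: 19

Derivation:
Step 1: +5 fires, +2 burnt (F count now 5)
Step 2: +7 fires, +5 burnt (F count now 7)
Step 3: +3 fires, +7 burnt (F count now 3)
Step 4: +3 fires, +3 burnt (F count now 3)
Step 5: +1 fires, +3 burnt (F count now 1)
Step 6: +0 fires, +1 burnt (F count now 0)
Fire out after step 6
Initially T: 24, now '.': 31
Total burnt (originally-T cells now '.'): 19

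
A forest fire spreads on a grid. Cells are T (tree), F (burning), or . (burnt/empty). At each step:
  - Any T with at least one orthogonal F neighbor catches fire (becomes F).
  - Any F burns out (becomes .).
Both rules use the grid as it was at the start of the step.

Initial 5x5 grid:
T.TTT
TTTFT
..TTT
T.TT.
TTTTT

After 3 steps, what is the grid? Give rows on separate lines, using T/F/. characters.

Step 1: 4 trees catch fire, 1 burn out
  T.TFT
  TTF.F
  ..TFT
  T.TT.
  TTTTT
Step 2: 6 trees catch fire, 4 burn out
  T.F.F
  TF...
  ..F.F
  T.TF.
  TTTTT
Step 3: 3 trees catch fire, 6 burn out
  T....
  F....
  .....
  T.F..
  TTTFT

T....
F....
.....
T.F..
TTTFT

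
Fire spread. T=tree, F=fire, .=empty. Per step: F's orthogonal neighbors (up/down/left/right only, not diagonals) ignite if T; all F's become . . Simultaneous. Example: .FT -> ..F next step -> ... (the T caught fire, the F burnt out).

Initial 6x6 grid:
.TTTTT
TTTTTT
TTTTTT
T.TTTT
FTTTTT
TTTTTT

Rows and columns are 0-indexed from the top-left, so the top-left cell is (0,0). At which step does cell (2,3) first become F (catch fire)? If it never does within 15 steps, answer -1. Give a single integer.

Step 1: cell (2,3)='T' (+3 fires, +1 burnt)
Step 2: cell (2,3)='T' (+3 fires, +3 burnt)
Step 3: cell (2,3)='T' (+5 fires, +3 burnt)
Step 4: cell (2,3)='T' (+5 fires, +5 burnt)
Step 5: cell (2,3)='F' (+6 fires, +5 burnt)
  -> target ignites at step 5
Step 6: cell (2,3)='.' (+5 fires, +6 burnt)
Step 7: cell (2,3)='.' (+3 fires, +5 burnt)
Step 8: cell (2,3)='.' (+2 fires, +3 burnt)
Step 9: cell (2,3)='.' (+1 fires, +2 burnt)
Step 10: cell (2,3)='.' (+0 fires, +1 burnt)
  fire out at step 10

5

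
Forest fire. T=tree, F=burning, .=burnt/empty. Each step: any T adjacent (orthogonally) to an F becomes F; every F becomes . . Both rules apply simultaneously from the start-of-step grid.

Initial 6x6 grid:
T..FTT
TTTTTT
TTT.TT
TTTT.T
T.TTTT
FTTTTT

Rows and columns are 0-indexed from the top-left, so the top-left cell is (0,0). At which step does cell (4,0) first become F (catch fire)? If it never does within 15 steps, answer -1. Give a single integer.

Step 1: cell (4,0)='F' (+4 fires, +2 burnt)
  -> target ignites at step 1
Step 2: cell (4,0)='.' (+5 fires, +4 burnt)
Step 3: cell (4,0)='.' (+8 fires, +5 burnt)
Step 4: cell (4,0)='.' (+6 fires, +8 burnt)
Step 5: cell (4,0)='.' (+5 fires, +6 burnt)
Step 6: cell (4,0)='.' (+1 fires, +5 burnt)
Step 7: cell (4,0)='.' (+0 fires, +1 burnt)
  fire out at step 7

1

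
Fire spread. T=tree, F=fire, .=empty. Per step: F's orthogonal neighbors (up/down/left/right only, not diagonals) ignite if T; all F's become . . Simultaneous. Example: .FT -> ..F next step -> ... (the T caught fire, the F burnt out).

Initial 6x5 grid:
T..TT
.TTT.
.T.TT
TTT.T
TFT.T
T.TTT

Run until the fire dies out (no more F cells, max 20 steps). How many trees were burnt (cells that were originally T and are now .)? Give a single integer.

Answer: 19

Derivation:
Step 1: +3 fires, +1 burnt (F count now 3)
Step 2: +5 fires, +3 burnt (F count now 5)
Step 3: +2 fires, +5 burnt (F count now 2)
Step 4: +2 fires, +2 burnt (F count now 2)
Step 5: +2 fires, +2 burnt (F count now 2)
Step 6: +3 fires, +2 burnt (F count now 3)
Step 7: +2 fires, +3 burnt (F count now 2)
Step 8: +0 fires, +2 burnt (F count now 0)
Fire out after step 8
Initially T: 20, now '.': 29
Total burnt (originally-T cells now '.'): 19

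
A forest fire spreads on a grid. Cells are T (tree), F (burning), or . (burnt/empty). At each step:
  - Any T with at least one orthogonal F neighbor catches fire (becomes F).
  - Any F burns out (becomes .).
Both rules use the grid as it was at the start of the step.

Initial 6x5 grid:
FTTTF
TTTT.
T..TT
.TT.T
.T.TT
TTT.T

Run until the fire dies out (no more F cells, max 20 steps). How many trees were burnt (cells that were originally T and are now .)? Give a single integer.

Answer: 14

Derivation:
Step 1: +3 fires, +2 burnt (F count now 3)
Step 2: +4 fires, +3 burnt (F count now 4)
Step 3: +2 fires, +4 burnt (F count now 2)
Step 4: +1 fires, +2 burnt (F count now 1)
Step 5: +1 fires, +1 burnt (F count now 1)
Step 6: +1 fires, +1 burnt (F count now 1)
Step 7: +2 fires, +1 burnt (F count now 2)
Step 8: +0 fires, +2 burnt (F count now 0)
Fire out after step 8
Initially T: 20, now '.': 24
Total burnt (originally-T cells now '.'): 14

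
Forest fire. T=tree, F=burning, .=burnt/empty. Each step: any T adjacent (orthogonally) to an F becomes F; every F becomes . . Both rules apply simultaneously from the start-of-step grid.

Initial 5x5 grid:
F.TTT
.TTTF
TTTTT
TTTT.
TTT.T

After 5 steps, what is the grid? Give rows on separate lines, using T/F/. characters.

Step 1: 3 trees catch fire, 2 burn out
  ..TTF
  .TTF.
  TTTTF
  TTTT.
  TTT.T
Step 2: 3 trees catch fire, 3 burn out
  ..TF.
  .TF..
  TTTF.
  TTTT.
  TTT.T
Step 3: 4 trees catch fire, 3 burn out
  ..F..
  .F...
  TTF..
  TTTF.
  TTT.T
Step 4: 2 trees catch fire, 4 burn out
  .....
  .....
  TF...
  TTF..
  TTT.T
Step 5: 3 trees catch fire, 2 burn out
  .....
  .....
  F....
  TF...
  TTF.T

.....
.....
F....
TF...
TTF.T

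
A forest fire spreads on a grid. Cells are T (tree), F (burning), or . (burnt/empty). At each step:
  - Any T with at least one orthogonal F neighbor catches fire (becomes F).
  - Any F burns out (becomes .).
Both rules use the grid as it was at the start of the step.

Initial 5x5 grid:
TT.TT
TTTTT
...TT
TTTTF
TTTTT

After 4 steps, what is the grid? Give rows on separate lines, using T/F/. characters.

Step 1: 3 trees catch fire, 1 burn out
  TT.TT
  TTTTT
  ...TF
  TTTF.
  TTTTF
Step 2: 4 trees catch fire, 3 burn out
  TT.TT
  TTTTF
  ...F.
  TTF..
  TTTF.
Step 3: 4 trees catch fire, 4 burn out
  TT.TF
  TTTF.
  .....
  TF...
  TTF..
Step 4: 4 trees catch fire, 4 burn out
  TT.F.
  TTF..
  .....
  F....
  TF...

TT.F.
TTF..
.....
F....
TF...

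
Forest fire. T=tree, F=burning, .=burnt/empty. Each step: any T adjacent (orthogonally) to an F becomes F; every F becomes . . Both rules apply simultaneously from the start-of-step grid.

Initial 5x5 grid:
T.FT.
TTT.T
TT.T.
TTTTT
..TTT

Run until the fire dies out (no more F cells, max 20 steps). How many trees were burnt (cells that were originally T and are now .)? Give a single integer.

Answer: 16

Derivation:
Step 1: +2 fires, +1 burnt (F count now 2)
Step 2: +1 fires, +2 burnt (F count now 1)
Step 3: +2 fires, +1 burnt (F count now 2)
Step 4: +3 fires, +2 burnt (F count now 3)
Step 5: +2 fires, +3 burnt (F count now 2)
Step 6: +2 fires, +2 burnt (F count now 2)
Step 7: +3 fires, +2 burnt (F count now 3)
Step 8: +1 fires, +3 burnt (F count now 1)
Step 9: +0 fires, +1 burnt (F count now 0)
Fire out after step 9
Initially T: 17, now '.': 24
Total burnt (originally-T cells now '.'): 16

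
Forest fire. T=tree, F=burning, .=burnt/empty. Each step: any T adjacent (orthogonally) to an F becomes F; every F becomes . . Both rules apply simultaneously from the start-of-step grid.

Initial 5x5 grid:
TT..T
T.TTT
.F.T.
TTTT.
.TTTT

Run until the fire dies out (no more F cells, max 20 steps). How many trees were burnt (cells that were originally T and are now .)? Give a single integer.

Answer: 13

Derivation:
Step 1: +1 fires, +1 burnt (F count now 1)
Step 2: +3 fires, +1 burnt (F count now 3)
Step 3: +2 fires, +3 burnt (F count now 2)
Step 4: +2 fires, +2 burnt (F count now 2)
Step 5: +2 fires, +2 burnt (F count now 2)
Step 6: +2 fires, +2 burnt (F count now 2)
Step 7: +1 fires, +2 burnt (F count now 1)
Step 8: +0 fires, +1 burnt (F count now 0)
Fire out after step 8
Initially T: 16, now '.': 22
Total burnt (originally-T cells now '.'): 13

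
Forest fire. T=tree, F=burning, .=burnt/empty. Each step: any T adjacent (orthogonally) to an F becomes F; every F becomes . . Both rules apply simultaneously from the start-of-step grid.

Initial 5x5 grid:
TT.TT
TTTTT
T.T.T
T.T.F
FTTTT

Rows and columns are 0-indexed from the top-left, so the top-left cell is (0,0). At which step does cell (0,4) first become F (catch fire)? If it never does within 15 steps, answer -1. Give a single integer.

Step 1: cell (0,4)='T' (+4 fires, +2 burnt)
Step 2: cell (0,4)='T' (+4 fires, +4 burnt)
Step 3: cell (0,4)='F' (+4 fires, +4 burnt)
  -> target ignites at step 3
Step 4: cell (0,4)='.' (+5 fires, +4 burnt)
Step 5: cell (0,4)='.' (+1 fires, +5 burnt)
Step 6: cell (0,4)='.' (+0 fires, +1 burnt)
  fire out at step 6

3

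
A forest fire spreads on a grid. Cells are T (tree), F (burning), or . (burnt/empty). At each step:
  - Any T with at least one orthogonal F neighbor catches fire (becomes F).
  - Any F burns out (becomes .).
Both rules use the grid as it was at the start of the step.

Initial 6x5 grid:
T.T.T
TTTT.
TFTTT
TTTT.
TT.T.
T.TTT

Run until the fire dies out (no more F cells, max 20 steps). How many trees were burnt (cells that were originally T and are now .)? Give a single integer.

Step 1: +4 fires, +1 burnt (F count now 4)
Step 2: +6 fires, +4 burnt (F count now 6)
Step 3: +6 fires, +6 burnt (F count now 6)
Step 4: +2 fires, +6 burnt (F count now 2)
Step 5: +1 fires, +2 burnt (F count now 1)
Step 6: +2 fires, +1 burnt (F count now 2)
Step 7: +0 fires, +2 burnt (F count now 0)
Fire out after step 7
Initially T: 22, now '.': 29
Total burnt (originally-T cells now '.'): 21

Answer: 21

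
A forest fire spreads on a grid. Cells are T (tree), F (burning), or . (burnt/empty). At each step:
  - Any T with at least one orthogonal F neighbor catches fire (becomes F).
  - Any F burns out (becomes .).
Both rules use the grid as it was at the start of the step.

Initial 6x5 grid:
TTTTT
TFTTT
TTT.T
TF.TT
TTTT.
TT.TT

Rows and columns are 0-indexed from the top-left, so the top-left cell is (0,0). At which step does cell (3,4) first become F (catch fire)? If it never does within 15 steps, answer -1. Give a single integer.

Step 1: cell (3,4)='T' (+6 fires, +2 burnt)
Step 2: cell (3,4)='T' (+8 fires, +6 burnt)
Step 3: cell (3,4)='T' (+4 fires, +8 burnt)
Step 4: cell (3,4)='T' (+4 fires, +4 burnt)
Step 5: cell (3,4)='F' (+2 fires, +4 burnt)
  -> target ignites at step 5
Step 6: cell (3,4)='.' (+0 fires, +2 burnt)
  fire out at step 6

5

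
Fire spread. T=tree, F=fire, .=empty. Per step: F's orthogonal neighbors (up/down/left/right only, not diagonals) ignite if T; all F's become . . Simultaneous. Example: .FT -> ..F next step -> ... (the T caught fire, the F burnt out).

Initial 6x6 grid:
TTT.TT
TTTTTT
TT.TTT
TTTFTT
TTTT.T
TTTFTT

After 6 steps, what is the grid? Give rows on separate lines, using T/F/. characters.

Step 1: 6 trees catch fire, 2 burn out
  TTT.TT
  TTTTTT
  TT.FTT
  TTF.FT
  TTTF.T
  TTF.FT
Step 2: 7 trees catch fire, 6 burn out
  TTT.TT
  TTTFTT
  TT..FT
  TF...F
  TTF..T
  TF...F
Step 3: 8 trees catch fire, 7 burn out
  TTT.TT
  TTF.FT
  TF...F
  F.....
  TF...F
  F.....
Step 4: 6 trees catch fire, 8 burn out
  TTF.FT
  TF...F
  F.....
  ......
  F.....
  ......
Step 5: 3 trees catch fire, 6 burn out
  TF...F
  F.....
  ......
  ......
  ......
  ......
Step 6: 1 trees catch fire, 3 burn out
  F.....
  ......
  ......
  ......
  ......
  ......

F.....
......
......
......
......
......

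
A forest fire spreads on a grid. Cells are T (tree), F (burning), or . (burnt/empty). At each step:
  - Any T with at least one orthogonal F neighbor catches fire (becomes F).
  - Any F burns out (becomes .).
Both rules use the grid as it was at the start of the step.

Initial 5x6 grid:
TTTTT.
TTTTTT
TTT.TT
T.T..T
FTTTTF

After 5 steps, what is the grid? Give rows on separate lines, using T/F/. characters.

Step 1: 4 trees catch fire, 2 burn out
  TTTTT.
  TTTTTT
  TTT.TT
  F.T..F
  .FTTF.
Step 2: 4 trees catch fire, 4 burn out
  TTTTT.
  TTTTTT
  FTT.TF
  ..T...
  ..FF..
Step 3: 5 trees catch fire, 4 burn out
  TTTTT.
  FTTTTF
  .FT.F.
  ..F...
  ......
Step 4: 4 trees catch fire, 5 burn out
  FTTTT.
  .FTTF.
  ..F...
  ......
  ......
Step 5: 4 trees catch fire, 4 burn out
  .FTTF.
  ..FF..
  ......
  ......
  ......

.FTTF.
..FF..
......
......
......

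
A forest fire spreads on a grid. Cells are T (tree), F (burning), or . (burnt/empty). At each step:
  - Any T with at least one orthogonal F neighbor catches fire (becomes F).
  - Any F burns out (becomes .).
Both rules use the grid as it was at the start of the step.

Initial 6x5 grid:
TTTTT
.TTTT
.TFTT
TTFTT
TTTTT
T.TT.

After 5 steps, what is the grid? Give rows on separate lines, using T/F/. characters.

Step 1: 6 trees catch fire, 2 burn out
  TTTTT
  .TFTT
  .F.FT
  TF.FT
  TTFTT
  T.TT.
Step 2: 9 trees catch fire, 6 burn out
  TTFTT
  .F.FT
  ....F
  F...F
  TF.FT
  T.FT.
Step 3: 6 trees catch fire, 9 burn out
  TF.FT
  ....F
  .....
  .....
  F...F
  T..F.
Step 4: 3 trees catch fire, 6 burn out
  F...F
  .....
  .....
  .....
  .....
  F....
Step 5: 0 trees catch fire, 3 burn out
  .....
  .....
  .....
  .....
  .....
  .....

.....
.....
.....
.....
.....
.....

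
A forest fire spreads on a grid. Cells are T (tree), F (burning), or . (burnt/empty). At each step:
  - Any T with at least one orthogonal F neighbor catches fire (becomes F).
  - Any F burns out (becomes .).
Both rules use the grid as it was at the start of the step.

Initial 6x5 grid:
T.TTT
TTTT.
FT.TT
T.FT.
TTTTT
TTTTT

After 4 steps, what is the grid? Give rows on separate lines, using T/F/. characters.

Step 1: 5 trees catch fire, 2 burn out
  T.TTT
  FTTT.
  .F.TT
  F..F.
  TTFTT
  TTTTT
Step 2: 7 trees catch fire, 5 burn out
  F.TTT
  .FTT.
  ...FT
  .....
  FF.FT
  TTFTT
Step 3: 7 trees catch fire, 7 burn out
  ..TTT
  ..FF.
  ....F
  .....
  ....F
  FF.FT
Step 4: 3 trees catch fire, 7 burn out
  ..FFT
  .....
  .....
  .....
  .....
  ....F

..FFT
.....
.....
.....
.....
....F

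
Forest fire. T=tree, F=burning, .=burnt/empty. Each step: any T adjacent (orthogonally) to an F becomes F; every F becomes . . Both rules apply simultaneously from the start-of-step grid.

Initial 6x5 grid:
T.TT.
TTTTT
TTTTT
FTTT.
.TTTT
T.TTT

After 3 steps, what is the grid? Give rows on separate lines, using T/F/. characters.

Step 1: 2 trees catch fire, 1 burn out
  T.TT.
  TTTTT
  FTTTT
  .FTT.
  .TTTT
  T.TTT
Step 2: 4 trees catch fire, 2 burn out
  T.TT.
  FTTTT
  .FTTT
  ..FT.
  .FTTT
  T.TTT
Step 3: 5 trees catch fire, 4 burn out
  F.TT.
  .FTTT
  ..FTT
  ...F.
  ..FTT
  T.TTT

F.TT.
.FTTT
..FTT
...F.
..FTT
T.TTT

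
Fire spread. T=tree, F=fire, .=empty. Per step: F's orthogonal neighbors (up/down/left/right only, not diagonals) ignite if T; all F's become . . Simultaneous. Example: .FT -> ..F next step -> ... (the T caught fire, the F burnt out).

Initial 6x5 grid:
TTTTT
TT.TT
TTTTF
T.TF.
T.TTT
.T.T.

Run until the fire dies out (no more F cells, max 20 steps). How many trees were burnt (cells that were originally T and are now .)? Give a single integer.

Step 1: +4 fires, +2 burnt (F count now 4)
Step 2: +6 fires, +4 burnt (F count now 6)
Step 3: +2 fires, +6 burnt (F count now 2)
Step 4: +3 fires, +2 burnt (F count now 3)
Step 5: +3 fires, +3 burnt (F count now 3)
Step 6: +2 fires, +3 burnt (F count now 2)
Step 7: +0 fires, +2 burnt (F count now 0)
Fire out after step 7
Initially T: 21, now '.': 29
Total burnt (originally-T cells now '.'): 20

Answer: 20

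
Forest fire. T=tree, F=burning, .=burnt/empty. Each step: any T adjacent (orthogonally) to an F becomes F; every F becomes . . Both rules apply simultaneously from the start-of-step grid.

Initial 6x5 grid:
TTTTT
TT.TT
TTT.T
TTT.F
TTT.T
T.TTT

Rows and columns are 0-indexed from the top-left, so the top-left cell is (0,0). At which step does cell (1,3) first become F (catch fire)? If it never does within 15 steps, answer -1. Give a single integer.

Step 1: cell (1,3)='T' (+2 fires, +1 burnt)
Step 2: cell (1,3)='T' (+2 fires, +2 burnt)
Step 3: cell (1,3)='F' (+3 fires, +2 burnt)
  -> target ignites at step 3
Step 4: cell (1,3)='.' (+2 fires, +3 burnt)
Step 5: cell (1,3)='.' (+2 fires, +2 burnt)
Step 6: cell (1,3)='.' (+3 fires, +2 burnt)
Step 7: cell (1,3)='.' (+5 fires, +3 burnt)
Step 8: cell (1,3)='.' (+4 fires, +5 burnt)
Step 9: cell (1,3)='.' (+1 fires, +4 burnt)
Step 10: cell (1,3)='.' (+0 fires, +1 burnt)
  fire out at step 10

3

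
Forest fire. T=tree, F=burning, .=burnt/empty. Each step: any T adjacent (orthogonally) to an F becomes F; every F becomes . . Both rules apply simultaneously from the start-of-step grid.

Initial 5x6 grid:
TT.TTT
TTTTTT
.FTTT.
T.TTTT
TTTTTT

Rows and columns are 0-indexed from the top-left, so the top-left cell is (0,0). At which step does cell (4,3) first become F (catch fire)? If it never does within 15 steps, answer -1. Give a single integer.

Step 1: cell (4,3)='T' (+2 fires, +1 burnt)
Step 2: cell (4,3)='T' (+5 fires, +2 burnt)
Step 3: cell (4,3)='T' (+5 fires, +5 burnt)
Step 4: cell (4,3)='F' (+5 fires, +5 burnt)
  -> target ignites at step 4
Step 5: cell (4,3)='.' (+5 fires, +5 burnt)
Step 6: cell (4,3)='.' (+3 fires, +5 burnt)
Step 7: cell (4,3)='.' (+0 fires, +3 burnt)
  fire out at step 7

4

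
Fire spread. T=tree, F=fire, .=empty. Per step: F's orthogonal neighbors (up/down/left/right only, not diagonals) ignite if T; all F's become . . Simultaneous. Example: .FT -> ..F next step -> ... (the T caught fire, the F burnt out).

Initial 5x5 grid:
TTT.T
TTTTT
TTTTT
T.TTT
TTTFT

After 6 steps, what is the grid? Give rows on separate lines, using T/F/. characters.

Step 1: 3 trees catch fire, 1 burn out
  TTT.T
  TTTTT
  TTTTT
  T.TFT
  TTF.F
Step 2: 4 trees catch fire, 3 burn out
  TTT.T
  TTTTT
  TTTFT
  T.F.F
  TF...
Step 3: 4 trees catch fire, 4 burn out
  TTT.T
  TTTFT
  TTF.F
  T....
  F....
Step 4: 4 trees catch fire, 4 burn out
  TTT.T
  TTF.F
  TF...
  F....
  .....
Step 5: 4 trees catch fire, 4 burn out
  TTF.F
  TF...
  F....
  .....
  .....
Step 6: 2 trees catch fire, 4 burn out
  TF...
  F....
  .....
  .....
  .....

TF...
F....
.....
.....
.....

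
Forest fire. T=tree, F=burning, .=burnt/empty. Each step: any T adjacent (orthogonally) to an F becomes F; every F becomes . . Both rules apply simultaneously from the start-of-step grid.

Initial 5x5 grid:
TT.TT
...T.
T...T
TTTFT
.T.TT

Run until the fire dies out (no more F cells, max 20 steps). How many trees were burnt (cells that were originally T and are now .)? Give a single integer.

Answer: 9

Derivation:
Step 1: +3 fires, +1 burnt (F count now 3)
Step 2: +3 fires, +3 burnt (F count now 3)
Step 3: +2 fires, +3 burnt (F count now 2)
Step 4: +1 fires, +2 burnt (F count now 1)
Step 5: +0 fires, +1 burnt (F count now 0)
Fire out after step 5
Initially T: 14, now '.': 20
Total burnt (originally-T cells now '.'): 9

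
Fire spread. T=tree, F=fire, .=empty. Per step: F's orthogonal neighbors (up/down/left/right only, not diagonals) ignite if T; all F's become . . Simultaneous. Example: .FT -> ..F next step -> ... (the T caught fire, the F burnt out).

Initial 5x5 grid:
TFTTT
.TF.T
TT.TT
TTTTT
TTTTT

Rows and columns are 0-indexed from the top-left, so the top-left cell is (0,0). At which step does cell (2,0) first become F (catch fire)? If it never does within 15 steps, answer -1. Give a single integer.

Step 1: cell (2,0)='T' (+3 fires, +2 burnt)
Step 2: cell (2,0)='T' (+2 fires, +3 burnt)
Step 3: cell (2,0)='F' (+3 fires, +2 burnt)
  -> target ignites at step 3
Step 4: cell (2,0)='.' (+4 fires, +3 burnt)
Step 5: cell (2,0)='.' (+4 fires, +4 burnt)
Step 6: cell (2,0)='.' (+3 fires, +4 burnt)
Step 7: cell (2,0)='.' (+1 fires, +3 burnt)
Step 8: cell (2,0)='.' (+0 fires, +1 burnt)
  fire out at step 8

3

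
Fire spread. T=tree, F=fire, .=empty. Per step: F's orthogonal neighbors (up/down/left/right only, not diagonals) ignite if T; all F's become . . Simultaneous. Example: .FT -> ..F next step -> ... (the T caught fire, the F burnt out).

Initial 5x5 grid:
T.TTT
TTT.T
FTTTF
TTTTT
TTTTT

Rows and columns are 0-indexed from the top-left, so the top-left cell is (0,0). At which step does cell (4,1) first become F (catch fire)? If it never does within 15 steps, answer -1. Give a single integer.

Step 1: cell (4,1)='T' (+6 fires, +2 burnt)
Step 2: cell (4,1)='T' (+8 fires, +6 burnt)
Step 3: cell (4,1)='F' (+5 fires, +8 burnt)
  -> target ignites at step 3
Step 4: cell (4,1)='.' (+2 fires, +5 burnt)
Step 5: cell (4,1)='.' (+0 fires, +2 burnt)
  fire out at step 5

3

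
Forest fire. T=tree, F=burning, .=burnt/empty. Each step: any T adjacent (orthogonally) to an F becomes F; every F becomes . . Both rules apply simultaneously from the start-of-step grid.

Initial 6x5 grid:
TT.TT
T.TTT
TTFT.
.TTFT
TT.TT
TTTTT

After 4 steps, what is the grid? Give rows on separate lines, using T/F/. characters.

Step 1: 6 trees catch fire, 2 burn out
  TT.TT
  T.FTT
  TF.F.
  .TF.F
  TT.FT
  TTTTT
Step 2: 5 trees catch fire, 6 burn out
  TT.TT
  T..FT
  F....
  .F...
  TT..F
  TTTFT
Step 3: 6 trees catch fire, 5 burn out
  TT.FT
  F...F
  .....
  .....
  TF...
  TTF.F
Step 4: 4 trees catch fire, 6 burn out
  FT..F
  .....
  .....
  .....
  F....
  TF...

FT..F
.....
.....
.....
F....
TF...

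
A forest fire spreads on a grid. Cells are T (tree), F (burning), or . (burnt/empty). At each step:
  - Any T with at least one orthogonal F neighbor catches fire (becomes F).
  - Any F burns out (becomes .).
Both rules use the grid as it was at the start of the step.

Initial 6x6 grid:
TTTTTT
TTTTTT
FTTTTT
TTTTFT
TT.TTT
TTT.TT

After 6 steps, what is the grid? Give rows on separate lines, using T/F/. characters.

Step 1: 7 trees catch fire, 2 burn out
  TTTTTT
  FTTTTT
  .FTTFT
  FTTF.F
  TT.TFT
  TTT.TT
Step 2: 12 trees catch fire, 7 burn out
  FTTTTT
  .FTTFT
  ..FF.F
  .FF...
  FT.F.F
  TTT.FT
Step 3: 8 trees catch fire, 12 burn out
  .FTTFT
  ..FF.F
  ......
  ......
  .F....
  FTT..F
Step 4: 4 trees catch fire, 8 burn out
  ..FF.F
  ......
  ......
  ......
  ......
  .FT...
Step 5: 1 trees catch fire, 4 burn out
  ......
  ......
  ......
  ......
  ......
  ..F...
Step 6: 0 trees catch fire, 1 burn out
  ......
  ......
  ......
  ......
  ......
  ......

......
......
......
......
......
......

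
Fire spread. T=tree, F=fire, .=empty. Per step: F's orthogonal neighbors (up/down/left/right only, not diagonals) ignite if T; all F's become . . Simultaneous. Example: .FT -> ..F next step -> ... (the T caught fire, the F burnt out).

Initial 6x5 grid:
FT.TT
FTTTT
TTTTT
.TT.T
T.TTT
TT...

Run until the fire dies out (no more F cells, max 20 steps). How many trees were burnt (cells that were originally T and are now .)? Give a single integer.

Answer: 18

Derivation:
Step 1: +3 fires, +2 burnt (F count now 3)
Step 2: +2 fires, +3 burnt (F count now 2)
Step 3: +3 fires, +2 burnt (F count now 3)
Step 4: +4 fires, +3 burnt (F count now 4)
Step 5: +3 fires, +4 burnt (F count now 3)
Step 6: +2 fires, +3 burnt (F count now 2)
Step 7: +1 fires, +2 burnt (F count now 1)
Step 8: +0 fires, +1 burnt (F count now 0)
Fire out after step 8
Initially T: 21, now '.': 27
Total burnt (originally-T cells now '.'): 18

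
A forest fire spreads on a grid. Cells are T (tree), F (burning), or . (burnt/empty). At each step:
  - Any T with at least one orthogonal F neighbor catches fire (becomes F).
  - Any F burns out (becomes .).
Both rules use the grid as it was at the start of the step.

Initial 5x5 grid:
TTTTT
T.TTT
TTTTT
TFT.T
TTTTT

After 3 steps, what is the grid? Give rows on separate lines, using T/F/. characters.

Step 1: 4 trees catch fire, 1 burn out
  TTTTT
  T.TTT
  TFTTT
  F.F.T
  TFTTT
Step 2: 4 trees catch fire, 4 burn out
  TTTTT
  T.TTT
  F.FTT
  ....T
  F.FTT
Step 3: 4 trees catch fire, 4 burn out
  TTTTT
  F.FTT
  ...FT
  ....T
  ...FT

TTTTT
F.FTT
...FT
....T
...FT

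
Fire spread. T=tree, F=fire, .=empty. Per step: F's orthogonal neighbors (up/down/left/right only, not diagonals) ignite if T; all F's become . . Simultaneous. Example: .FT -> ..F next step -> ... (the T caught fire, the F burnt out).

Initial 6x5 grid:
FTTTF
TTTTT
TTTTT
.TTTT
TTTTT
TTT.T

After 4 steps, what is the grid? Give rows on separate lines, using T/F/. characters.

Step 1: 4 trees catch fire, 2 burn out
  .FTF.
  FTTTF
  TTTTT
  .TTTT
  TTTTT
  TTT.T
Step 2: 5 trees catch fire, 4 burn out
  ..F..
  .FTF.
  FTTTF
  .TTTT
  TTTTT
  TTT.T
Step 3: 4 trees catch fire, 5 burn out
  .....
  ..F..
  .FTF.
  .TTTF
  TTTTT
  TTT.T
Step 4: 4 trees catch fire, 4 burn out
  .....
  .....
  ..F..
  .FTF.
  TTTTF
  TTT.T

.....
.....
..F..
.FTF.
TTTTF
TTT.T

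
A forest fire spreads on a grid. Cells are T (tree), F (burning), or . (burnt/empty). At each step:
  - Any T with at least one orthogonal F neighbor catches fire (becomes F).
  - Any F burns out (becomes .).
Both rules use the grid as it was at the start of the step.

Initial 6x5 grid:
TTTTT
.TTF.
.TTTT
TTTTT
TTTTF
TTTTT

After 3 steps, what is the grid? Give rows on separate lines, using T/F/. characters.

Step 1: 6 trees catch fire, 2 burn out
  TTTFT
  .TF..
  .TTFT
  TTTTF
  TTTF.
  TTTTF
Step 2: 8 trees catch fire, 6 burn out
  TTF.F
  .F...
  .TF.F
  TTTF.
  TTF..
  TTTF.
Step 3: 5 trees catch fire, 8 burn out
  TF...
  .....
  .F...
  TTF..
  TF...
  TTF..

TF...
.....
.F...
TTF..
TF...
TTF..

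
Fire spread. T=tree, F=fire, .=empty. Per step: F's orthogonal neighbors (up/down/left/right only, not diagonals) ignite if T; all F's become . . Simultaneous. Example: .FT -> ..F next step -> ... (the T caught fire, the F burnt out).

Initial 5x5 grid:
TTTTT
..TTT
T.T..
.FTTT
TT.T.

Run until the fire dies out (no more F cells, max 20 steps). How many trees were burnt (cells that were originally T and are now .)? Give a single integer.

Answer: 15

Derivation:
Step 1: +2 fires, +1 burnt (F count now 2)
Step 2: +3 fires, +2 burnt (F count now 3)
Step 3: +3 fires, +3 burnt (F count now 3)
Step 4: +2 fires, +3 burnt (F count now 2)
Step 5: +3 fires, +2 burnt (F count now 3)
Step 6: +2 fires, +3 burnt (F count now 2)
Step 7: +0 fires, +2 burnt (F count now 0)
Fire out after step 7
Initially T: 16, now '.': 24
Total burnt (originally-T cells now '.'): 15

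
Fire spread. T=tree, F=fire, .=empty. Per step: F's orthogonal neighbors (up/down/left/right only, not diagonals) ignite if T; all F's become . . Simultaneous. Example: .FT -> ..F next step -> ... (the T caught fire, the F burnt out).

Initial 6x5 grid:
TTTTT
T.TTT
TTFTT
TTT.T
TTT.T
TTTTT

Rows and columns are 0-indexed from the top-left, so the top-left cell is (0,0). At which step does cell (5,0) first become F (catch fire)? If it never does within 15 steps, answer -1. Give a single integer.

Step 1: cell (5,0)='T' (+4 fires, +1 burnt)
Step 2: cell (5,0)='T' (+6 fires, +4 burnt)
Step 3: cell (5,0)='T' (+8 fires, +6 burnt)
Step 4: cell (5,0)='T' (+6 fires, +8 burnt)
Step 5: cell (5,0)='F' (+2 fires, +6 burnt)
  -> target ignites at step 5
Step 6: cell (5,0)='.' (+0 fires, +2 burnt)
  fire out at step 6

5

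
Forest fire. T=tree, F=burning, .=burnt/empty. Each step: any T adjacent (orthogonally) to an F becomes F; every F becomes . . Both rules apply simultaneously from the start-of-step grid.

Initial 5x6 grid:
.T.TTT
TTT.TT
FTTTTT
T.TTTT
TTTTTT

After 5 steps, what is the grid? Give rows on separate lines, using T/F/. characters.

Step 1: 3 trees catch fire, 1 burn out
  .T.TTT
  FTT.TT
  .FTTTT
  F.TTTT
  TTTTTT
Step 2: 3 trees catch fire, 3 burn out
  .T.TTT
  .FT.TT
  ..FTTT
  ..TTTT
  FTTTTT
Step 3: 5 trees catch fire, 3 burn out
  .F.TTT
  ..F.TT
  ...FTT
  ..FTTT
  .FTTTT
Step 4: 3 trees catch fire, 5 burn out
  ...TTT
  ....TT
  ....FT
  ...FTT
  ..FTTT
Step 5: 4 trees catch fire, 3 burn out
  ...TTT
  ....FT
  .....F
  ....FT
  ...FTT

...TTT
....FT
.....F
....FT
...FTT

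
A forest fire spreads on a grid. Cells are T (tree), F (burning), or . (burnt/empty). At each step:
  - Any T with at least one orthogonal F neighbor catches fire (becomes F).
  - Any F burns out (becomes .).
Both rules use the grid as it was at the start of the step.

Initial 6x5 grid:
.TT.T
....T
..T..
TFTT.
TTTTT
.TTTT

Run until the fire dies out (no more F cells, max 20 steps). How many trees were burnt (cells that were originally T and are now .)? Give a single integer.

Step 1: +3 fires, +1 burnt (F count now 3)
Step 2: +5 fires, +3 burnt (F count now 5)
Step 3: +2 fires, +5 burnt (F count now 2)
Step 4: +2 fires, +2 burnt (F count now 2)
Step 5: +1 fires, +2 burnt (F count now 1)
Step 6: +0 fires, +1 burnt (F count now 0)
Fire out after step 6
Initially T: 17, now '.': 26
Total burnt (originally-T cells now '.'): 13

Answer: 13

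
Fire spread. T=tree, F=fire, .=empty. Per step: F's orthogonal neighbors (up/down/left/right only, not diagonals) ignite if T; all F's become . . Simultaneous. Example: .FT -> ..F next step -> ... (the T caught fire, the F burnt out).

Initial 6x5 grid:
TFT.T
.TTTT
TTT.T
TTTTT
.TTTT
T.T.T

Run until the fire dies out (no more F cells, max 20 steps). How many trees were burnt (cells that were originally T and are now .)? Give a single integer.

Step 1: +3 fires, +1 burnt (F count now 3)
Step 2: +2 fires, +3 burnt (F count now 2)
Step 3: +4 fires, +2 burnt (F count now 4)
Step 4: +4 fires, +4 burnt (F count now 4)
Step 5: +4 fires, +4 burnt (F count now 4)
Step 6: +3 fires, +4 burnt (F count now 3)
Step 7: +1 fires, +3 burnt (F count now 1)
Step 8: +1 fires, +1 burnt (F count now 1)
Step 9: +0 fires, +1 burnt (F count now 0)
Fire out after step 9
Initially T: 23, now '.': 29
Total burnt (originally-T cells now '.'): 22

Answer: 22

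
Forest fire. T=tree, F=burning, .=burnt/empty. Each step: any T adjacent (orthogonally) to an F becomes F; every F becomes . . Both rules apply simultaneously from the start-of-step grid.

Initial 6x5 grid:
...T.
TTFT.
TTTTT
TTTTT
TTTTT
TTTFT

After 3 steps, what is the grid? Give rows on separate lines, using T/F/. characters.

Step 1: 6 trees catch fire, 2 burn out
  ...T.
  TF.F.
  TTFTT
  TTTTT
  TTTFT
  TTF.F
Step 2: 9 trees catch fire, 6 burn out
  ...F.
  F....
  TF.FT
  TTFFT
  TTF.F
  TF...
Step 3: 6 trees catch fire, 9 burn out
  .....
  .....
  F...F
  TF..F
  TF...
  F....

.....
.....
F...F
TF..F
TF...
F....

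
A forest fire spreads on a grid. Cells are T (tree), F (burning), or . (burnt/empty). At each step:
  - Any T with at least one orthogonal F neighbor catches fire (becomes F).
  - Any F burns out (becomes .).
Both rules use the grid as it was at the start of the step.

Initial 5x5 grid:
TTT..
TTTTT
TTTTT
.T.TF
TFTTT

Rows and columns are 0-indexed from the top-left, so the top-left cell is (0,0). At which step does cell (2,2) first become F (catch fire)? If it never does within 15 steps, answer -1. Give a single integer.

Step 1: cell (2,2)='T' (+6 fires, +2 burnt)
Step 2: cell (2,2)='T' (+4 fires, +6 burnt)
Step 3: cell (2,2)='F' (+4 fires, +4 burnt)
  -> target ignites at step 3
Step 4: cell (2,2)='.' (+3 fires, +4 burnt)
Step 5: cell (2,2)='.' (+2 fires, +3 burnt)
Step 6: cell (2,2)='.' (+0 fires, +2 burnt)
  fire out at step 6

3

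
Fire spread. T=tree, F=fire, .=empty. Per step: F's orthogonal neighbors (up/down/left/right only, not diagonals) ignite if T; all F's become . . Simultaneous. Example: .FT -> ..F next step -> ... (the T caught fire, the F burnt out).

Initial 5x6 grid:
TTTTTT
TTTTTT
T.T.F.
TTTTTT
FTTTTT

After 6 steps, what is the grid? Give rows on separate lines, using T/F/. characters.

Step 1: 4 trees catch fire, 2 burn out
  TTTTTT
  TTTTFT
  T.T...
  FTTTFT
  .FTTTT
Step 2: 9 trees catch fire, 4 burn out
  TTTTFT
  TTTF.F
  F.T...
  .FTF.F
  ..FTFT
Step 3: 7 trees catch fire, 9 burn out
  TTTF.F
  FTF...
  ..T...
  ..F...
  ...F.F
Step 4: 4 trees catch fire, 7 burn out
  FTF...
  .F....
  ..F...
  ......
  ......
Step 5: 1 trees catch fire, 4 burn out
  .F....
  ......
  ......
  ......
  ......
Step 6: 0 trees catch fire, 1 burn out
  ......
  ......
  ......
  ......
  ......

......
......
......
......
......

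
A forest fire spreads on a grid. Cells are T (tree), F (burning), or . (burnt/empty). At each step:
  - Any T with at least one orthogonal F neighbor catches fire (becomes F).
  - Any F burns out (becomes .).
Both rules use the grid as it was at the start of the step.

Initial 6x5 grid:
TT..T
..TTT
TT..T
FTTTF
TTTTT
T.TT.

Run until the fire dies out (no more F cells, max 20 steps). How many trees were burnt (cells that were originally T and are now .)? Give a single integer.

Answer: 18

Derivation:
Step 1: +6 fires, +2 burnt (F count now 6)
Step 2: +6 fires, +6 burnt (F count now 6)
Step 3: +4 fires, +6 burnt (F count now 4)
Step 4: +2 fires, +4 burnt (F count now 2)
Step 5: +0 fires, +2 burnt (F count now 0)
Fire out after step 5
Initially T: 20, now '.': 28
Total burnt (originally-T cells now '.'): 18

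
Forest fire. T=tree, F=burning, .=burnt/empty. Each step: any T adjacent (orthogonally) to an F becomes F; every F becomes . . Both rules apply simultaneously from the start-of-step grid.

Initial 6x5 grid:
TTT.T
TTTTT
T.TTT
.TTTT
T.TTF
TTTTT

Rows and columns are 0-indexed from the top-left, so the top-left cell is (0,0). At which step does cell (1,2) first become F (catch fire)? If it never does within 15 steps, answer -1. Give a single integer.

Step 1: cell (1,2)='T' (+3 fires, +1 burnt)
Step 2: cell (1,2)='T' (+4 fires, +3 burnt)
Step 3: cell (1,2)='T' (+4 fires, +4 burnt)
Step 4: cell (1,2)='T' (+5 fires, +4 burnt)
Step 5: cell (1,2)='F' (+2 fires, +5 burnt)
  -> target ignites at step 5
Step 6: cell (1,2)='.' (+3 fires, +2 burnt)
Step 7: cell (1,2)='.' (+2 fires, +3 burnt)
Step 8: cell (1,2)='.' (+2 fires, +2 burnt)
Step 9: cell (1,2)='.' (+0 fires, +2 burnt)
  fire out at step 9

5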